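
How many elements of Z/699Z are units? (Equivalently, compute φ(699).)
Z/699Z has φ(699) = 464 units

An element a ∈ Z/699Z is a unit iff gcd(a, 699) = 1, so the number of units is φ(699). φ is multiplicative, with φ(p^e) = p^e − p^(e−1). Factorise 699 = 3 · 233. Then
  φ(699) = (3 − 1) · (233 − 1) = 2 · 232 = 464.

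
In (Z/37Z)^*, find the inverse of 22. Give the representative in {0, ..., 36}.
22^(−1) ≡ 32 (mod 37)

Apply the extended Euclidean algorithm to (37, 22), tracking rows (r, s, t) with s·37 + t·22 = r. Each division r_prev = q·r_cur + r_new produces the new row as (previous row) − q·(current row):
  row A: (37, 1, 0)   [1·37 + 0·22 = 37]
  row B: (22, 0, 1)   [0·37 + 1·22 = 22]
  37 = 1·22 + 15   → row C = row A − 1·row B = (15, 1, −1)   [check: 1·37 − 1·22 = 15]
  22 = 1·15 + 7   → row D = row B − 1·row C = (7, −1, 2)   [check: −1·37 + 2·22 = 7]
  15 = 2·7 + 1   → row E = row C − 2·row D = (1, 3, −5)   [check: 3·37 − 5·22 = 1]
  7 = 7·1 + 0   → remainder 0, stop. gcd = 1 (last nonzero row E).
The gcd is 1, so 22 is invertible mod 37. The last nonzero row gives 3·37 − 5·22 = 1, so t = −5. So 22^(−1) ≡ −5 ≡ 32 (mod 37). Verify: 22 · 32 = 704 ≡ 1 (mod 37). ✓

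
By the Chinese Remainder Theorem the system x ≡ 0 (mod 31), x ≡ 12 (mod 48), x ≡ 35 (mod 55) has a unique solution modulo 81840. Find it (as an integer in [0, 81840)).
x ≡ 65100 (mod 81840); the representative in [0, 81840) is 65100

The moduli 31, 48, 55 are pairwise coprime, so by the CRT there is a unique solution mod 31·48·55 = 81840.
Solve by successive substitution. Start with x ≡ 0 (mod 31).
  Combine with x ≡ 12 (mod 48): write x = 31·t and require 31·t ≡ 12 (mod 48). Since 31^(−1) ≡ 31 (mod 48), t ≡ 31·12 ≡ 36 (mod 48). So x ≡ 31·36 = 1116 (mod 1488).
  Combine with x ≡ 35 (mod 55): write x = 1116 + 1488·t and require 1116 + 1488·t ≡ 35 (mod 55), i.e. 1488·t ≡ 35 − 1116 ≡ 19 (mod 55). Since 1488^(−1) ≡ 37 (mod 55) (1488 ≡ 3 (mod 55)), t ≡ 37·19 ≡ 43 (mod 55). So x ≡ 1116 + 1488·43 = 65100 (mod 81840).
Unique solution in [0, 81840): x = 65100.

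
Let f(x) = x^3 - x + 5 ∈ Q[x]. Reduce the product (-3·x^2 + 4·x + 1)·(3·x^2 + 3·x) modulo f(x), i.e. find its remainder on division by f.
First multiply in Q[x] without reducing: a · b = -9·x^4 + 3·x^3 + 15·x^2 + 3·x. Now divide by f(x) = x^3 - x + 5, eliminating the leading term at each step:
  leading term -9·x^4: subtract (-9·x)·f(x) = -9·x^4 + 9·x^2 - 45·x, leaving 3·x^3 + 6·x^2 + 48·x
  leading term 3·x^3: subtract (3)·f(x) = 3·x^3 - 3·x + 15, leaving 6·x^2 + 51·x - 15
The degree is now < 3, so this is the remainder. Hence a · b ≡ 6·x^2 + 51·x - 15 in Q[x]/(f).

Final answer: a · b ≡ 6·x^2 + 51·x - 15 (mod f(x))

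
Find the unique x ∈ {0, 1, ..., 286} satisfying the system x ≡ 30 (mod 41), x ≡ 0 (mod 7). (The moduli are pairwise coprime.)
The moduli 41, 7 are pairwise coprime, so by the CRT there is a unique solution mod 41·7 = 287.
Solve by successive substitution. Start with x ≡ 30 (mod 41).
  Combine with x ≡ 0 (mod 7): write x = 30 + 41·t and require 30 + 41·t ≡ 0 (mod 7), i.e. 41·t ≡ 0 − 30 ≡ 5 (mod 7). Since 41^(−1) ≡ 6 (mod 7) (41 ≡ 6 (mod 7)), t ≡ 6·5 ≡ 2 (mod 7). So x ≡ 30 + 41·2 = 112 (mod 287).
Unique solution in [0, 287): x = 112.

Final answer: x ≡ 112 (mod 287); the representative in [0, 287) is 112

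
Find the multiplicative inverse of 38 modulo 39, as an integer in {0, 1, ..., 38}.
38^(−1) ≡ 38 (mod 39)

Apply the extended Euclidean algorithm to (39, 38), tracking rows (r, s, t) with s·39 + t·38 = r. Each division r_prev = q·r_cur + r_new produces the new row as (previous row) − q·(current row):
  row A: (39, 1, 0)   [1·39 + 0·38 = 39]
  row B: (38, 0, 1)   [0·39 + 1·38 = 38]
  39 = 1·38 + 1   → row C = row A − 1·row B = (1, 1, −1)   [check: 1·39 − 1·38 = 1]
  38 = 38·1 + 0   → remainder 0, stop. gcd = 1 (last nonzero row C).
The gcd is 1, so 38 is invertible mod 39. The last nonzero row gives 1·39 − 1·38 = 1, so t = −1. So 38^(−1) ≡ −1 ≡ 38 (mod 39). Verify: 38 · 38 = 1444 ≡ 1 (mod 39). ✓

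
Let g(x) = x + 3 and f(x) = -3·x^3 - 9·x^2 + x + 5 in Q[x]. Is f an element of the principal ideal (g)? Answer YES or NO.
In Q[x] the ideal (g) consists of all multiples of g, so f ∈ (g) iff g | f, i.e. iff the remainder of f on division by g is 0. Divide f by g (g is monic, so eliminate the leading term of the running remainder at each step):
  leading term -3·x^3: subtract (-3·x^2)·g(x) = -3·x^3 - 9·x^2, leaving x + 5
  leading term x: subtract (1)·g(x) = x + 3, leaving 2
The remainder r(x) = 2 ≠ 0 (and deg r < deg g), so g ∤ f, i.e. f ∉ (g).

Final answer: NO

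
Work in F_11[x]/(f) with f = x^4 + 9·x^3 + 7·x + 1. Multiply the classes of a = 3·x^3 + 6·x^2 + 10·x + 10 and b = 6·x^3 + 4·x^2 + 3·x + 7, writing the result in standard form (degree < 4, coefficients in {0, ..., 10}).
a · b ≡ 7·x^3 + x^2 + 4·x + 7 (mod f(x))

Multiply as integer polynomials: a · b = 18·x^6 + 48·x^5 + 93·x^4 + 139·x^3 + 112·x^2 + 100·x + 70. Reducing coefficients mod 11: a · b ≡ 7·x^6 + 4·x^5 + 5·x^4 + 7·x^3 + 2·x^2 + x + 4. Now divide by f(x) = x^4 + 9·x^3 + 7·x + 1 in F_11[x], eliminating the leading term at each step:
  leading term 7·x^6: subtract (7·x^2)·f(x) = 7·x^6 + 8·x^5 + 5·x^3 + 7·x^2, leaving 7·x^5 + 5·x^4 + 2·x^3 + 6·x^2 + x + 4 (coefficients mod 11)
  leading term 7·x^5: subtract (7·x)·f(x) = 7·x^5 + 8·x^4 + 5·x^2 + 7·x, leaving 8·x^4 + 2·x^3 + x^2 + 5·x + 4 (coefficients mod 11)
  leading term 8·x^4: subtract (8)·f(x) = 8·x^4 + 6·x^3 + x + 8, leaving 7·x^3 + x^2 + 4·x + 7 (coefficients mod 11)
The degree is now < 4, so this is the remainder. Hence a · b ≡ 7·x^3 + x^2 + 4·x + 7 in F_11[x]/(f).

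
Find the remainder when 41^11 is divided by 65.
Use repeated squaring. Binary(11) = 1011. Walk through the bits of the exponent 11 left-to-right: at each bit after the leading one, square the running value, then multiply by 41 if the bit is 1 (always reducing mod 65):
  bit 1 = 1 (leading): start with 41.
  bit 2 = 0: square 41^2 = 1681 ≡ 56 (mod 65).
  bit 3 = 1: square 56^2 = 3136 ≡ 16; bit is 1, so multiply 16·41 = 656 ≡ 6 (mod 65).
  bit 4 = 1: square 6^2 = 36; bit is 1, so multiply 36·41 = 1476 ≡ 46 (mod 65).
Final value: 41^11 ≡ 46 (mod 65).

Final answer: 46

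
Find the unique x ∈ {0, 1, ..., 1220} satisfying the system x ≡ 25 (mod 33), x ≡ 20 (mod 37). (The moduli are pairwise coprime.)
x ≡ 982 (mod 1221); the representative in [0, 1221) is 982

The moduli 33, 37 are pairwise coprime, so by the CRT there is a unique solution mod 33·37 = 1221.
Solve by successive substitution. Start with x ≡ 25 (mod 33).
  Combine with x ≡ 20 (mod 37): write x = 25 + 33·t and require 25 + 33·t ≡ 20 (mod 37), i.e. 33·t ≡ 20 − 25 ≡ 32 (mod 37). Since 33^(−1) ≡ 9 (mod 37), t ≡ 9·32 ≡ 29 (mod 37). So x ≡ 25 + 33·29 = 982 (mod 1221).
Unique solution in [0, 1221): x = 982.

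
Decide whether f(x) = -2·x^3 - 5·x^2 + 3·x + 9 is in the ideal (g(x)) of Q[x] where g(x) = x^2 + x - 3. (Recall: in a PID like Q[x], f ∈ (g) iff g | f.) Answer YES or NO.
YES

In Q[x] the ideal (g) consists of all multiples of g, so f ∈ (g) iff g | f, i.e. iff the remainder of f on division by g is 0. Divide f by g (g is monic, so eliminate the leading term of the running remainder at each step):
  leading term -2·x^3: subtract (-2·x)·g(x) = -2·x^3 - 2·x^2 + 6·x, leaving -3·x^2 - 3·x + 9
  leading term -3·x^2: subtract (-3)·g(x) = -3·x^2 - 3·x + 9, leaving 0
The remainder is 0, so f(x) = g(x) · h(x) with h(x) = -2·x - 3. Hence g | f, i.e. f ∈ (g).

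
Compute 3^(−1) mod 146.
Apply the extended Euclidean algorithm to (146, 3), tracking rows (r, s, t) with s·146 + t·3 = r. Each division r_prev = q·r_cur + r_new produces the new row as (previous row) − q·(current row):
  row A: (146, 1, 0)   [1·146 + 0·3 = 146]
  row B: (3, 0, 1)   [0·146 + 1·3 = 3]
  146 = 48·3 + 2   → row C = row A − 48·row B = (2, 1, −48)   [check: 1·146 − 48·3 = 2]
  3 = 1·2 + 1   → row D = row B − 1·row C = (1, −1, 49)   [check: −1·146 + 49·3 = 1]
  2 = 2·1 + 0   → remainder 0, stop. gcd = 1 (last nonzero row D).
The gcd is 1, so 3 is invertible mod 146. The last nonzero row gives −1·146 + 49·3 = 1, so t = 49. So 3^(−1) ≡ 49 (mod 146). Verify: 3 · 49 = 147 ≡ 1 (mod 146). ✓

Final answer: 3^(−1) ≡ 49 (mod 146)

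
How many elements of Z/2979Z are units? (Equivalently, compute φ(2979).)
Z/2979Z has φ(2979) = 1980 units

An element a ∈ Z/2979Z is a unit iff gcd(a, 2979) = 1, so the number of units is φ(2979). φ is multiplicative, with φ(p^e) = p^e − p^(e−1). Factorise 2979 = 3^2 · 331. Then
  φ(2979) = (3^2 − 3^1) · (331 − 1) = 6 · 330 = 1980.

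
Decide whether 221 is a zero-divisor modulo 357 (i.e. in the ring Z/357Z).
YES

gcd(221, 357) = 17 > 1, so 221 is not a unit in Z/357Z. In Z/nZ every nonzero non-unit is a zero-divisor: explicitly, take b = 357/gcd = 21 ≠ 0 (mod 357); then 221·21 = 4641 = 13·357, i.e. 221·21 ≡ 0 (mod 357). So 221 is a zero-divisor.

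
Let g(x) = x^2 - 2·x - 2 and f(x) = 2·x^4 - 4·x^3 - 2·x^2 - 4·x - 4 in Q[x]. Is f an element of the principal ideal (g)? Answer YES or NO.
In Q[x] the ideal (g) consists of all multiples of g, so f ∈ (g) iff g | f, i.e. iff the remainder of f on division by g is 0. Divide f by g (g is monic, so eliminate the leading term of the running remainder at each step):
  leading term 2·x^4: subtract (2·x^2)·g(x) = 2·x^4 - 4·x^3 - 4·x^2, leaving 2·x^2 - 4·x - 4
  leading term 2·x^2: subtract (2)·g(x) = 2·x^2 - 4·x - 4, leaving 0
The remainder is 0, so f(x) = g(x) · h(x) with h(x) = 2·x^2 + 2. Hence g | f, i.e. f ∈ (g).

Final answer: YES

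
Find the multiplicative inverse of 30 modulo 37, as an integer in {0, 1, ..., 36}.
Apply the extended Euclidean algorithm to (37, 30), tracking rows (r, s, t) with s·37 + t·30 = r. Each division r_prev = q·r_cur + r_new produces the new row as (previous row) − q·(current row):
  row A: (37, 1, 0)   [1·37 + 0·30 = 37]
  row B: (30, 0, 1)   [0·37 + 1·30 = 30]
  37 = 1·30 + 7   → row C = row A − 1·row B = (7, 1, −1)   [check: 1·37 − 1·30 = 7]
  30 = 4·7 + 2   → row D = row B − 4·row C = (2, −4, 5)   [check: −4·37 + 5·30 = 2]
  7 = 3·2 + 1   → row E = row C − 3·row D = (1, 13, −16)   [check: 13·37 − 16·30 = 1]
  2 = 2·1 + 0   → remainder 0, stop. gcd = 1 (last nonzero row E).
The gcd is 1, so 30 is invertible mod 37. The last nonzero row gives 13·37 − 16·30 = 1, so t = −16. So 30^(−1) ≡ −16 ≡ 21 (mod 37). Verify: 30 · 21 = 630 ≡ 1 (mod 37). ✓

Final answer: 30^(−1) ≡ 21 (mod 37)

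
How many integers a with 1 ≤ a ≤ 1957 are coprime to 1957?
1836

The number of a ∈ {1, ..., 1957} with gcd(a, 1957) = 1 is by definition Euler's totient φ(1957). φ is multiplicative, with φ(p^e) = p^e − p^(e−1). Factorise 1957 = 19 · 103. Then
  φ(1957) = (19 − 1) · (103 − 1) = 18 · 102 = 1836.
So there are 1836 such integers.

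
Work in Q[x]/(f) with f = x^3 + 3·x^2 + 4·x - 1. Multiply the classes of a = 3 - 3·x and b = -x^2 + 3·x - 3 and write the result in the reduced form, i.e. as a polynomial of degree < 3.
First multiply in Q[x] without reducing: a · b = 3·x^3 - 12·x^2 + 18·x - 9. Now divide by f(x) = x^3 + 3·x^2 + 4·x - 1, eliminating the leading term at each step:
  leading term 3·x^3: subtract (3)·f(x) = 3·x^3 + 9·x^2 + 12·x - 3, leaving -21·x^2 + 6·x - 6
The degree is now < 3, so this is the remainder. Hence a · b ≡ -21·x^2 + 6·x - 6 in Q[x]/(f).

Final answer: a · b ≡ -21·x^2 + 6·x - 6 (mod f(x))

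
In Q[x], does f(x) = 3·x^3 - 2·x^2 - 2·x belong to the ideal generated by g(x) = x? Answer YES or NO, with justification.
In Q[x] the ideal (g) consists of all multiples of g, so f ∈ (g) iff g | f, i.e. iff the remainder of f on division by g is 0. Divide f by g (g is monic, so eliminate the leading term of the running remainder at each step):
  leading term 3·x^3: subtract (3·x^2)·g(x) = 3·x^3, leaving -2·x^2 - 2·x
  leading term -2·x^2: subtract (-2·x)·g(x) = -2·x^2, leaving -2·x
  leading term -2·x: subtract (-2)·g(x) = -2·x, leaving 0
The remainder is 0, so f(x) = g(x) · h(x) with h(x) = 3·x^2 - 2·x - 2. Hence g | f, i.e. f ∈ (g).

Final answer: YES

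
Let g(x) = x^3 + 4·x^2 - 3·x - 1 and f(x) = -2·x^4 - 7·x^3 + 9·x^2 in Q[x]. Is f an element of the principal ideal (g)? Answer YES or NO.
NO

In Q[x] the ideal (g) consists of all multiples of g, so f ∈ (g) iff g | f, i.e. iff the remainder of f on division by g is 0. Divide f by g (g is monic, so eliminate the leading term of the running remainder at each step):
  leading term -2·x^4: subtract (-2·x)·g(x) = -2·x^4 - 8·x^3 + 6·x^2 + 2·x, leaving x^3 + 3·x^2 - 2·x
  leading term x^3: subtract (1)·g(x) = x^3 + 4·x^2 - 3·x - 1, leaving -x^2 + x + 1
The remainder r(x) = -x^2 + x + 1 ≠ 0 (and deg r < deg g), so g ∤ f, i.e. f ∉ (g).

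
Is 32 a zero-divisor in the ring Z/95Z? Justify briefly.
gcd(32, 95) = 1, so 32 is a unit in Z/95Z (it has a multiplicative inverse). A unit cannot be a zero-divisor: if 32·b ≡ 0 then multiplying both sides by 32^(−1) gives b ≡ 0. So 32 is not a zero-divisor.

Final answer: NO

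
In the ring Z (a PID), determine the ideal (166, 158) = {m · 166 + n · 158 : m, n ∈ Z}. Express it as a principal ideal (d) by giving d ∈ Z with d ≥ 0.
In the PID Z, (a, b) is generated by gcd(a, b). Compute gcd(166, 158) with the extended Euclidean algorithm, tracking rows (r, s, t) with s·166 + t·158 = r:
  row A: (166, 1, 0)   [1·166 + 0·158 = 166]
  row B: (158, 0, 1)   [0·166 + 1·158 = 158]
  166 = 1·158 + 8   → row C = row A − 1·row B = (8, 1, −1)   [check: 1·166 − 1·158 = 8]
  158 = 19·8 + 6   → row D = row B − 19·row C = (6, −19, 20)   [check: −19·166 + 20·158 = 6]
  8 = 1·6 + 2   → row E = row C − 1·row D = (2, 20, −21)   [check: 20·166 − 21·158 = 2]
  6 = 3·2 + 0   → remainder 0, stop. gcd = 2 (last nonzero row E).
So gcd(166, 158) = 2, with Bézout identity 20·166 − 21·158 = 2. Containment (⊇): the Bézout identity exhibits 2 as an element of (166, 158), giving (2) ⊆ (166, 158). Containment (⊆): since 2 | 166 and 2 | 158 (166 = 2·83, 158 = 2·79), every Z-linear combination of 166 and 158 is divisible by 2, so (166, 158) ⊆ (2). Therefore (166, 158) = (2), d = 2.

Final answer: (166, 158) = (2); d = 2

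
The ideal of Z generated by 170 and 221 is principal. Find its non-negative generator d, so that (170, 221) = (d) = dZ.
(170, 221) = (17); d = 17

In the PID Z, (a, b) is generated by gcd(a, b). Compute gcd(221, 170) with the extended Euclidean algorithm, tracking rows (r, s, t) with s·221 + t·170 = r:
  row A: (221, 1, 0)   [1·221 + 0·170 = 221]
  row B: (170, 0, 1)   [0·221 + 1·170 = 170]
  221 = 1·170 + 51   → row C = row A − 1·row B = (51, 1, −1)   [check: 1·221 − 1·170 = 51]
  170 = 3·51 + 17   → row D = row B − 3·row C = (17, −3, 4)   [check: −3·221 + 4·170 = 17]
  51 = 3·17 + 0   → remainder 0, stop. gcd = 17 (last nonzero row D).
So gcd(170, 221) = 17, with Bézout identity −3·221 + 4·170 = 17. Containment (⊇): the Bézout identity exhibits 17 as an element of (170, 221), giving (17) ⊆ (170, 221). Containment (⊆): since 17 | 170 and 17 | 221 (170 = 17·10, 221 = 17·13), every Z-linear combination of 170 and 221 is divisible by 17, so (170, 221) ⊆ (17). Therefore (170, 221) = (17), d = 17.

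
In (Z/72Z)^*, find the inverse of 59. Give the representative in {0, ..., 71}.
59^(−1) ≡ 11 (mod 72)

Apply the extended Euclidean algorithm to (72, 59), tracking rows (r, s, t) with s·72 + t·59 = r. Each division r_prev = q·r_cur + r_new produces the new row as (previous row) − q·(current row):
  row A: (72, 1, 0)   [1·72 + 0·59 = 72]
  row B: (59, 0, 1)   [0·72 + 1·59 = 59]
  72 = 1·59 + 13   → row C = row A − 1·row B = (13, 1, −1)   [check: 1·72 − 1·59 = 13]
  59 = 4·13 + 7   → row D = row B − 4·row C = (7, −4, 5)   [check: −4·72 + 5·59 = 7]
  13 = 1·7 + 6   → row E = row C − 1·row D = (6, 5, −6)   [check: 5·72 − 6·59 = 6]
  7 = 1·6 + 1   → row F = row D − 1·row E = (1, −9, 11)   [check: −9·72 + 11·59 = 1]
  6 = 6·1 + 0   → remainder 0, stop. gcd = 1 (last nonzero row F).
The gcd is 1, so 59 is invertible mod 72. The last nonzero row gives −9·72 + 11·59 = 1, so t = 11. So 59^(−1) ≡ 11 (mod 72). Verify: 59 · 11 = 649 ≡ 1 (mod 72). ✓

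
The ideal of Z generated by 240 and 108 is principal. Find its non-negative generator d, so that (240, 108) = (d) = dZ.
In the PID Z, (a, b) is generated by gcd(a, b). Compute gcd(240, 108) with the extended Euclidean algorithm, tracking rows (r, s, t) with s·240 + t·108 = r:
  row A: (240, 1, 0)   [1·240 + 0·108 = 240]
  row B: (108, 0, 1)   [0·240 + 1·108 = 108]
  240 = 2·108 + 24   → row C = row A − 2·row B = (24, 1, −2)   [check: 1·240 − 2·108 = 24]
  108 = 4·24 + 12   → row D = row B − 4·row C = (12, −4, 9)   [check: −4·240 + 9·108 = 12]
  24 = 2·12 + 0   → remainder 0, stop. gcd = 12 (last nonzero row D).
So gcd(240, 108) = 12, with Bézout identity −4·240 + 9·108 = 12. Containment (⊇): the Bézout identity exhibits 12 as an element of (240, 108), giving (12) ⊆ (240, 108). Containment (⊆): since 12 | 240 and 12 | 108 (240 = 12·20, 108 = 12·9), every Z-linear combination of 240 and 108 is divisible by 12, so (240, 108) ⊆ (12). Therefore (240, 108) = (12), d = 12.

Final answer: (240, 108) = (12); d = 12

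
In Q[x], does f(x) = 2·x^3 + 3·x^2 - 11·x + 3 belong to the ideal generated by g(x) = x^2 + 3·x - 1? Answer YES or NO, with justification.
In Q[x] the ideal (g) consists of all multiples of g, so f ∈ (g) iff g | f, i.e. iff the remainder of f on division by g is 0. Divide f by g (g is monic, so eliminate the leading term of the running remainder at each step):
  leading term 2·x^3: subtract (2·x)·g(x) = 2·x^3 + 6·x^2 - 2·x, leaving -3·x^2 - 9·x + 3
  leading term -3·x^2: subtract (-3)·g(x) = -3·x^2 - 9·x + 3, leaving 0
The remainder is 0, so f(x) = g(x) · h(x) with h(x) = 2·x - 3. Hence g | f, i.e. f ∈ (g).

Final answer: YES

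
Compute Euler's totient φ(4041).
φ(4041) = 2688

φ is multiplicative, with φ(p^e) = p^e − p^(e−1). Factorise 4041 = 3^2 · 449. Then
  φ(4041) = (3^2 − 3^1) · (449 − 1) = 6 · 448 = 2688.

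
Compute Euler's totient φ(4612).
φ(4612) = 2304

φ is multiplicative, with φ(p^e) = p^e − p^(e−1). Factorise 4612 = 2^2 · 1153. Then
  φ(4612) = (2^2 − 2^1) · (1153 − 1) = 2 · 1152 = 2304.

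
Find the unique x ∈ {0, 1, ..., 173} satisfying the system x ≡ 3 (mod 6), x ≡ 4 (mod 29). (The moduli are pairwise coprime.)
The moduli 6, 29 are pairwise coprime, so by the CRT there is a unique solution mod 6·29 = 174.
Solve by successive substitution. Start with x ≡ 3 (mod 6).
  Combine with x ≡ 4 (mod 29): write x = 3 + 6·t and require 3 + 6·t ≡ 4 (mod 29), i.e. 6·t ≡ 4 − 3 ≡ 1 (mod 29). Since 6^(−1) ≡ 5 (mod 29), t ≡ 5·1 ≡ 5 (mod 29). So x ≡ 3 + 6·5 = 33 (mod 174).
Unique solution in [0, 174): x = 33.

Final answer: x ≡ 33 (mod 174); the representative in [0, 174) is 33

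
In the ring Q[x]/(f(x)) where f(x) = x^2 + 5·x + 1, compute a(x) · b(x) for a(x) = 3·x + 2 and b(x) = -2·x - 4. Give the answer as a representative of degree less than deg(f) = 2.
First multiply in Q[x] without reducing: a · b = -6·x^2 - 16·x - 8. Now divide by f(x) = x^2 + 5·x + 1, eliminating the leading term at each step:
  leading term -6·x^2: subtract (-6)·f(x) = -6·x^2 - 30·x - 6, leaving 14·x - 2
The degree is now < 2, so this is the remainder. Hence a · b ≡ 14·x - 2 in Q[x]/(f).

Final answer: a · b ≡ 14·x - 2 (mod f(x))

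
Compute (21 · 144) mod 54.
Reduce the factors first: 144 ≡ 36 (mod 54), so 21 · 144 ≡ 21 · 36 (mod 54). 21 · 36 = 756. Dividing by 54: 756 = 14·54 + 0. So (21 · 144) mod 54 = 0.

Final answer: 0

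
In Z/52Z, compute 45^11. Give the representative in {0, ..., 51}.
37

Use repeated squaring. Binary(11) = 1011. Walk through the bits of the exponent 11 left-to-right: at each bit after the leading one, square the running value, then multiply by 45 if the bit is 1 (always reducing mod 52):
  bit 1 = 1 (leading): start with 45.
  bit 2 = 0: square 45^2 = 2025 ≡ 49 (mod 52).
  bit 3 = 1: square 49^2 = 2401 ≡ 9; bit is 1, so multiply 9·45 = 405 ≡ 41 (mod 52).
  bit 4 = 1: square 41^2 = 1681 ≡ 17; bit is 1, so multiply 17·45 = 765 ≡ 37 (mod 52).
Final value: 45^11 ≡ 37 (mod 52).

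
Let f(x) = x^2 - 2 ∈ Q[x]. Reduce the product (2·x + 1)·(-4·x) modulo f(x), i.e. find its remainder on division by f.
First multiply in Q[x] without reducing: a · b = -8·x^2 - 4·x. Now divide by f(x) = x^2 - 2, eliminating the leading term at each step:
  leading term -8·x^2: subtract (-8)·f(x) = 16 - 8·x^2, leaving -4·x - 16
The degree is now < 2, so this is the remainder. Hence a · b ≡ -4·x - 16 in Q[x]/(f).

Final answer: a · b ≡ -4·x - 16 (mod f(x))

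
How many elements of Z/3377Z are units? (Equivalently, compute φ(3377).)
Z/3377Z has φ(3377) = 3060 units

An element a ∈ Z/3377Z is a unit iff gcd(a, 3377) = 1, so the number of units is φ(3377). φ is multiplicative, with φ(p^e) = p^e − p^(e−1). Factorise 3377 = 11 · 307. Then
  φ(3377) = (11 − 1) · (307 − 1) = 10 · 306 = 3060.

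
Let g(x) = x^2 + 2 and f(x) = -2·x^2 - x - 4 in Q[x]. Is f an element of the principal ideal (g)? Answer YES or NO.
NO

In Q[x] the ideal (g) consists of all multiples of g, so f ∈ (g) iff g | f, i.e. iff the remainder of f on division by g is 0. Divide f by g (g is monic, so eliminate the leading term of the running remainder at each step):
  leading term -2·x^2: subtract (-2)·g(x) = -2·x^2 - 4, leaving -x
The remainder r(x) = -x ≠ 0 (and deg r < deg g), so g ∤ f, i.e. f ∉ (g).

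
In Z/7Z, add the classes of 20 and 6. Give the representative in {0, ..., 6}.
Reduce the summands first: 20 ≡ 6 (mod 7), so 20 + 6 ≡ 6 + 6 (mod 7). 6 + 6 = 12; 12 = 1·7 + 5, so (20 + 6) mod 7 = 5.

Final answer: 5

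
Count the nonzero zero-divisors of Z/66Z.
In Z/66Z each nonzero element is either a unit (gcd with 66 is 1) or a zero-divisor (gcd > 1). The number of units is φ(66): factorise 66 = 2 · 3 · 11, so φ(66) = (2 − 1) · (3 − 1) · (11 − 1) = 1 · 2 · 10 = 20. The nonzero elements number 66 − 1 = 65. Hence the nonzero zero-divisors number 65 − 20 = 45.

Final answer: Z/66Z has 45 nonzero zero-divisors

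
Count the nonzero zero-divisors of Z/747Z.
Z/747Z has 254 nonzero zero-divisors

In Z/747Z each nonzero element is either a unit (gcd with 747 is 1) or a zero-divisor (gcd > 1). The number of units is φ(747): factorise 747 = 3^2 · 83, so φ(747) = (3^2 − 3^1) · (83 − 1) = 6 · 82 = 492. The nonzero elements number 747 − 1 = 746. Hence the nonzero zero-divisors number 746 − 492 = 254.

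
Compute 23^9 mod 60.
Use repeated squaring. Binary(9) = 1001. Walk through the bits of the exponent 9 left-to-right: at each bit after the leading one, square the running value, then multiply by 23 if the bit is 1 (always reducing mod 60):
  bit 1 = 1 (leading): start with 23.
  bit 2 = 0: square 23^2 = 529 ≡ 49 (mod 60).
  bit 3 = 0: square 49^2 = 2401 ≡ 1 (mod 60).
  bit 4 = 1: square 1^2 = 1; bit is 1, so multiply 1·23 = 23 (mod 60).
Final value: 23^9 ≡ 23 (mod 60).

Final answer: 23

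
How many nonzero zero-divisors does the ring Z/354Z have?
Z/354Z has 237 nonzero zero-divisors

In Z/354Z each nonzero element is either a unit (gcd with 354 is 1) or a zero-divisor (gcd > 1). The number of units is φ(354): factorise 354 = 2 · 3 · 59, so φ(354) = (2 − 1) · (3 − 1) · (59 − 1) = 1 · 2 · 58 = 116. The nonzero elements number 354 − 1 = 353. Hence the nonzero zero-divisors number 353 − 116 = 237.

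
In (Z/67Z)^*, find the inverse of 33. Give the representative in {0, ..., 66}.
33^(−1) ≡ 65 (mod 67)

Apply the extended Euclidean algorithm to (67, 33), tracking rows (r, s, t) with s·67 + t·33 = r. Each division r_prev = q·r_cur + r_new produces the new row as (previous row) − q·(current row):
  row A: (67, 1, 0)   [1·67 + 0·33 = 67]
  row B: (33, 0, 1)   [0·67 + 1·33 = 33]
  67 = 2·33 + 1   → row C = row A − 2·row B = (1, 1, −2)   [check: 1·67 − 2·33 = 1]
  33 = 33·1 + 0   → remainder 0, stop. gcd = 1 (last nonzero row C).
The gcd is 1, so 33 is invertible mod 67. The last nonzero row gives 1·67 − 2·33 = 1, so t = −2. So 33^(−1) ≡ −2 ≡ 65 (mod 67). Verify: 33 · 65 = 2145 ≡ 1 (mod 67). ✓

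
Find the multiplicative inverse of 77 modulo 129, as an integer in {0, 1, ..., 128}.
77^(−1) ≡ 62 (mod 129)

Apply the extended Euclidean algorithm to (129, 77), tracking rows (r, s, t) with s·129 + t·77 = r. Each division r_prev = q·r_cur + r_new produces the new row as (previous row) − q·(current row):
  row A: (129, 1, 0)   [1·129 + 0·77 = 129]
  row B: (77, 0, 1)   [0·129 + 1·77 = 77]
  129 = 1·77 + 52   → row C = row A − 1·row B = (52, 1, −1)   [check: 1·129 − 1·77 = 52]
  77 = 1·52 + 25   → row D = row B − 1·row C = (25, −1, 2)   [check: −1·129 + 2·77 = 25]
  52 = 2·25 + 2   → row E = row C − 2·row D = (2, 3, −5)   [check: 3·129 − 5·77 = 2]
  25 = 12·2 + 1   → row F = row D − 12·row E = (1, −37, 62)   [check: −37·129 + 62·77 = 1]
  2 = 2·1 + 0   → remainder 0, stop. gcd = 1 (last nonzero row F).
The gcd is 1, so 77 is invertible mod 129. The last nonzero row gives −37·129 + 62·77 = 1, so t = 62. So 77^(−1) ≡ 62 (mod 129). Verify: 77 · 62 = 4774 ≡ 1 (mod 129). ✓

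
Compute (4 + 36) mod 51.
Both summands are already reduced mod 51. 4 + 36 = 40; 40 = 0·51 + 40, so (4 + 36) mod 51 = 40.

Final answer: 40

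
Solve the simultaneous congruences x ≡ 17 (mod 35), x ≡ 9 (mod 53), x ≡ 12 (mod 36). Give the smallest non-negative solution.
x ≡ 2712 (mod 66780); the representative in [0, 66780) is 2712

The moduli 35, 53, 36 are pairwise coprime, so by the CRT there is a unique solution mod 35·53·36 = 66780.
Solve by successive substitution. Start with x ≡ 17 (mod 35).
  Combine with x ≡ 9 (mod 53): write x = 17 + 35·t and require 17 + 35·t ≡ 9 (mod 53), i.e. 35·t ≡ 9 − 17 ≡ 45 (mod 53). Since 35^(−1) ≡ 50 (mod 53), t ≡ 50·45 ≡ 24 (mod 53). So x ≡ 17 + 35·24 = 857 (mod 1855).
  Combine with x ≡ 12 (mod 36): write x = 857 + 1855·t and require 857 + 1855·t ≡ 12 (mod 36), i.e. 1855·t ≡ 12 − 857 ≡ 19 (mod 36). Since 1855^(−1) ≡ 19 (mod 36) (1855 ≡ 19 (mod 36)), t ≡ 19·19 ≡ 1 (mod 36). So x ≡ 857 + 1855·1 = 2712 (mod 66780).
Unique solution in [0, 66780): x = 2712.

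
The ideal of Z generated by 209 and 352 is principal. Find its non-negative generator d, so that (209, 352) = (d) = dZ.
In the PID Z, (a, b) is generated by gcd(a, b). Compute gcd(352, 209) with the extended Euclidean algorithm, tracking rows (r, s, t) with s·352 + t·209 = r:
  row A: (352, 1, 0)   [1·352 + 0·209 = 352]
  row B: (209, 0, 1)   [0·352 + 1·209 = 209]
  352 = 1·209 + 143   → row C = row A − 1·row B = (143, 1, −1)   [check: 1·352 − 1·209 = 143]
  209 = 1·143 + 66   → row D = row B − 1·row C = (66, −1, 2)   [check: −1·352 + 2·209 = 66]
  143 = 2·66 + 11   → row E = row C − 2·row D = (11, 3, −5)   [check: 3·352 − 5·209 = 11]
  66 = 6·11 + 0   → remainder 0, stop. gcd = 11 (last nonzero row E).
So gcd(209, 352) = 11, with Bézout identity 3·352 − 5·209 = 11. Containment (⊇): the Bézout identity exhibits 11 as an element of (209, 352), giving (11) ⊆ (209, 352). Containment (⊆): since 11 | 209 and 11 | 352 (209 = 11·19, 352 = 11·32), every Z-linear combination of 209 and 352 is divisible by 11, so (209, 352) ⊆ (11). Therefore (209, 352) = (11), d = 11.

Final answer: (209, 352) = (11); d = 11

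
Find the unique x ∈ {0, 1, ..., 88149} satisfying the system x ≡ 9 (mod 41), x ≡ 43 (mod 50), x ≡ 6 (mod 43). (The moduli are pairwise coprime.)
x ≡ 13293 (mod 88150); the representative in [0, 88150) is 13293

The moduli 41, 50, 43 are pairwise coprime, so by the CRT there is a unique solution mod 41·50·43 = 88150.
Solve by successive substitution. Start with x ≡ 9 (mod 41).
  Combine with x ≡ 43 (mod 50): write x = 9 + 41·t and require 9 + 41·t ≡ 43 (mod 50), i.e. 41·t ≡ 43 − 9 ≡ 34 (mod 50). Since 41^(−1) ≡ 11 (mod 50), t ≡ 11·34 ≡ 24 (mod 50). So x ≡ 9 + 41·24 = 993 (mod 2050).
  Combine with x ≡ 6 (mod 43): write x = 993 + 2050·t and require 993 + 2050·t ≡ 6 (mod 43), i.e. 2050·t ≡ 6 − 993 ≡ 2 (mod 43). Since 2050^(−1) ≡ 3 (mod 43) (2050 ≡ 29 (mod 43)), t ≡ 3·2 ≡ 6 (mod 43). So x ≡ 993 + 2050·6 = 13293 (mod 88150).
Unique solution in [0, 88150): x = 13293.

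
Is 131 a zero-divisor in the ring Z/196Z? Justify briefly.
gcd(131, 196) = 1, so 131 is a unit in Z/196Z (it has a multiplicative inverse). A unit cannot be a zero-divisor: if 131·b ≡ 0 then multiplying both sides by 131^(−1) gives b ≡ 0. So 131 is not a zero-divisor.

Final answer: NO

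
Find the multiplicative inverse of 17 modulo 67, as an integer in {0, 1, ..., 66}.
Apply the extended Euclidean algorithm to (67, 17), tracking rows (r, s, t) with s·67 + t·17 = r. Each division r_prev = q·r_cur + r_new produces the new row as (previous row) − q·(current row):
  row A: (67, 1, 0)   [1·67 + 0·17 = 67]
  row B: (17, 0, 1)   [0·67 + 1·17 = 17]
  67 = 3·17 + 16   → row C = row A − 3·row B = (16, 1, −3)   [check: 1·67 − 3·17 = 16]
  17 = 1·16 + 1   → row D = row B − 1·row C = (1, −1, 4)   [check: −1·67 + 4·17 = 1]
  16 = 16·1 + 0   → remainder 0, stop. gcd = 1 (last nonzero row D).
The gcd is 1, so 17 is invertible mod 67. The last nonzero row gives −1·67 + 4·17 = 1, so t = 4. So 17^(−1) ≡ 4 (mod 67). Verify: 17 · 4 = 68 ≡ 1 (mod 67). ✓

Final answer: 17^(−1) ≡ 4 (mod 67)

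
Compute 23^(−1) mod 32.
Apply the extended Euclidean algorithm to (32, 23), tracking rows (r, s, t) with s·32 + t·23 = r. Each division r_prev = q·r_cur + r_new produces the new row as (previous row) − q·(current row):
  row A: (32, 1, 0)   [1·32 + 0·23 = 32]
  row B: (23, 0, 1)   [0·32 + 1·23 = 23]
  32 = 1·23 + 9   → row C = row A − 1·row B = (9, 1, −1)   [check: 1·32 − 1·23 = 9]
  23 = 2·9 + 5   → row D = row B − 2·row C = (5, −2, 3)   [check: −2·32 + 3·23 = 5]
  9 = 1·5 + 4   → row E = row C − 1·row D = (4, 3, −4)   [check: 3·32 − 4·23 = 4]
  5 = 1·4 + 1   → row F = row D − 1·row E = (1, −5, 7)   [check: −5·32 + 7·23 = 1]
  4 = 4·1 + 0   → remainder 0, stop. gcd = 1 (last nonzero row F).
The gcd is 1, so 23 is invertible mod 32. The last nonzero row gives −5·32 + 7·23 = 1, so t = 7. So 23^(−1) ≡ 7 (mod 32). Verify: 23 · 7 = 161 ≡ 1 (mod 32). ✓

Final answer: 23^(−1) ≡ 7 (mod 32)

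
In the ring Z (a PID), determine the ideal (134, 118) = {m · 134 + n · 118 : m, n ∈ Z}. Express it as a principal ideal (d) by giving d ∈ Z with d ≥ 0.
(134, 118) = (2); d = 2

In the PID Z, (a, b) is generated by gcd(a, b). Compute gcd(134, 118) with the extended Euclidean algorithm, tracking rows (r, s, t) with s·134 + t·118 = r:
  row A: (134, 1, 0)   [1·134 + 0·118 = 134]
  row B: (118, 0, 1)   [0·134 + 1·118 = 118]
  134 = 1·118 + 16   → row C = row A − 1·row B = (16, 1, −1)   [check: 1·134 − 1·118 = 16]
  118 = 7·16 + 6   → row D = row B − 7·row C = (6, −7, 8)   [check: −7·134 + 8·118 = 6]
  16 = 2·6 + 4   → row E = row C − 2·row D = (4, 15, −17)   [check: 15·134 − 17·118 = 4]
  6 = 1·4 + 2   → row F = row D − 1·row E = (2, −22, 25)   [check: −22·134 + 25·118 = 2]
  4 = 2·2 + 0   → remainder 0, stop. gcd = 2 (last nonzero row F).
So gcd(134, 118) = 2, with Bézout identity −22·134 + 25·118 = 2. Containment (⊇): the Bézout identity exhibits 2 as an element of (134, 118), giving (2) ⊆ (134, 118). Containment (⊆): since 2 | 134 and 2 | 118 (134 = 2·67, 118 = 2·59), every Z-linear combination of 134 and 118 is divisible by 2, so (134, 118) ⊆ (2). Therefore (134, 118) = (2), d = 2.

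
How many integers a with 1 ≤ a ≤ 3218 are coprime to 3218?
1608

The number of a ∈ {1, ..., 3218} with gcd(a, 3218) = 1 is by definition Euler's totient φ(3218). φ is multiplicative, with φ(p^e) = p^e − p^(e−1). Factorise 3218 = 2 · 1609. Then
  φ(3218) = (2 − 1) · (1609 − 1) = 1 · 1608 = 1608.
So there are 1608 such integers.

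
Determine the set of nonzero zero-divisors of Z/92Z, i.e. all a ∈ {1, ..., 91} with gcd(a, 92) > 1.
An element a ∈ Z/92Z (with a ≠ 0) is a zero-divisor iff gcd(a, 92) > 1 (because a is a unit precisely when gcd(a, n) = 1, and in Z/nZ every nonzero, non-unit element is a zero-divisor). Scan a = 1, ..., 91 and keep those with gcd(a, 92) > 1:
  gcd(2, 92) = 2, gcd(4, 92) = 4, gcd(6, 92) = 2, gcd(8, 92) = 4, gcd(10, 92) = 2, gcd(12, 92) = 4, gcd(14, 92) = 2, gcd(16, 92) = 4, gcd(18, 92) = 2, gcd(20, 92) = 4, gcd(22, 92) = 2, gcd(23, 92) = 23, gcd(24, 92) = 4, gcd(26, 92) = 2, gcd(28, 92) = 4, gcd(30, 92) = 2, gcd(32, 92) = 4, gcd(34, 92) = 2, gcd(36, 92) = 4, gcd(38, 92) = 2, gcd(40, 92) = 4, gcd(42, 92) = 2, gcd(44, 92) = 4, gcd(46, 92) = 46, gcd(48, 92) = 4, gcd(50, 92) = 2, gcd(52, 92) = 4, gcd(54, 92) = 2, gcd(56, 92) = 4, gcd(58, 92) = 2, gcd(60, 92) = 4, gcd(62, 92) = 2, gcd(64, 92) = 4, gcd(66, 92) = 2, gcd(68, 92) = 4, gcd(69, 92) = 23, gcd(70, 92) = 2, gcd(72, 92) = 4, gcd(74, 92) = 2, gcd(76, 92) = 4, gcd(78, 92) = 2, gcd(80, 92) = 4, gcd(82, 92) = 2, gcd(84, 92) = 4, gcd(86, 92) = 2, gcd(88, 92) = 4, gcd(90, 92) = 2.
All other a ∈ {1, ..., 91} have gcd(a, 92) = 1 and are units. So the nonzero zero-divisors are exactly the 47 values of a appearing in this scan.

Final answer: nonzero zero-divisors of Z/92Z = {2, 4, 6, 8, 10, 12, 14, 16, 18, 20, 22, 23, 24, 26, 28, 30, 32, 34, 36, 38, 40, 42, 44, 46, 48, 50, 52, 54, 56, 58, 60, 62, 64, 66, 68, 69, 70, 72, 74, 76, 78, 80, 82, 84, 86, 88, 90}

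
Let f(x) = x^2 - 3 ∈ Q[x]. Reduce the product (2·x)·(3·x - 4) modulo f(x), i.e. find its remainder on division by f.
First multiply in Q[x] without reducing: a · b = 6·x^2 - 8·x. Now divide by f(x) = x^2 - 3, eliminating the leading term at each step:
  leading term 6·x^2: subtract (6)·f(x) = 6·x^2 - 18, leaving 18 - 8·x
The degree is now < 2, so this is the remainder. Hence a · b ≡ 18 - 8·x in Q[x]/(f).

Final answer: a · b ≡ 18 - 8·x (mod f(x))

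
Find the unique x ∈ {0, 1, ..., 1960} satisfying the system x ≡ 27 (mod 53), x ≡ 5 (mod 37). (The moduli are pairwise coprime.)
x ≡ 1670 (mod 1961); the representative in [0, 1961) is 1670

The moduli 53, 37 are pairwise coprime, so by the CRT there is a unique solution mod 53·37 = 1961.
Solve by successive substitution. Start with x ≡ 27 (mod 53).
  Combine with x ≡ 5 (mod 37): write x = 27 + 53·t and require 27 + 53·t ≡ 5 (mod 37), i.e. 53·t ≡ 5 − 27 ≡ 15 (mod 37). Since 53^(−1) ≡ 7 (mod 37) (53 ≡ 16 (mod 37)), t ≡ 7·15 ≡ 31 (mod 37). So x ≡ 27 + 53·31 = 1670 (mod 1961).
Unique solution in [0, 1961): x = 1670.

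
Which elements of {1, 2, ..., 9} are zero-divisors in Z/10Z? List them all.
nonzero zero-divisors of Z/10Z = {2, 4, 5, 6, 8}

An element a ∈ Z/10Z (with a ≠ 0) is a zero-divisor iff gcd(a, 10) > 1 (because a is a unit precisely when gcd(a, n) = 1, and in Z/nZ every nonzero, non-unit element is a zero-divisor). Scan a = 1, ..., 9 and keep those with gcd(a, 10) > 1:
  gcd(2, 10) = 2, gcd(4, 10) = 2, gcd(5, 10) = 5, gcd(6, 10) = 2, gcd(8, 10) = 2.
All other a ∈ {1, ..., 9} have gcd(a, 10) = 1 and are units. So the nonzero zero-divisors are exactly the 5 values of a appearing in this scan.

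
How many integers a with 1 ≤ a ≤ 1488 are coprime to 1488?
480

The number of a ∈ {1, ..., 1488} with gcd(a, 1488) = 1 is by definition Euler's totient φ(1488). φ is multiplicative, with φ(p^e) = p^e − p^(e−1). Factorise 1488 = 2^4 · 3 · 31. Then
  φ(1488) = (2^4 − 2^3) · (3 − 1) · (31 − 1) = 8 · 2 · 30 = 480.
So there are 480 such integers.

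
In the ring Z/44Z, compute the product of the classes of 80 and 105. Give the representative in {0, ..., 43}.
40

Reduce the factors first: 80 ≡ 36, 105 ≡ 17 (mod 44), so 80 · 105 ≡ 36 · 17 (mod 44). 36 · 17 = 612. Dividing by 44: 612 = 13·44 + 40. So (80 · 105) mod 44 = 40.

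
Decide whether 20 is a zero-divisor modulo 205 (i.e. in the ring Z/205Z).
YES

gcd(20, 205) = 5 > 1, so 20 is not a unit in Z/205Z. In Z/nZ every nonzero non-unit is a zero-divisor: explicitly, take b = 205/gcd = 41 ≠ 0 (mod 205); then 20·41 = 820 = 4·205, i.e. 20·41 ≡ 0 (mod 205). So 20 is a zero-divisor.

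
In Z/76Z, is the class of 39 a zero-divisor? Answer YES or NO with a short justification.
NO

gcd(39, 76) = 1, so 39 is a unit in Z/76Z (it has a multiplicative inverse). A unit cannot be a zero-divisor: if 39·b ≡ 0 then multiplying both sides by 39^(−1) gives b ≡ 0. So 39 is not a zero-divisor.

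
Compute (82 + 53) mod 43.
6

Reduce the summands first: 82 ≡ 39, 53 ≡ 10 (mod 43), so 82 + 53 ≡ 39 + 10 (mod 43). 39 + 10 = 49; 49 = 1·43 + 6, so (82 + 53) mod 43 = 6.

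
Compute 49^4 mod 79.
13

Use repeated squaring. Binary(4) = 100. Walk through the bits of the exponent 4 left-to-right: at each bit after the leading one, square the running value, then multiply by 49 if the bit is 1 (always reducing mod 79):
  bit 1 = 1 (leading): start with 49.
  bit 2 = 0: square 49^2 = 2401 ≡ 31 (mod 79).
  bit 3 = 0: square 31^2 = 961 ≡ 13 (mod 79).
Final value: 49^4 ≡ 13 (mod 79).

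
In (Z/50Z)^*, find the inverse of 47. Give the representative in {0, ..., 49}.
Apply the extended Euclidean algorithm to (50, 47), tracking rows (r, s, t) with s·50 + t·47 = r. Each division r_prev = q·r_cur + r_new produces the new row as (previous row) − q·(current row):
  row A: (50, 1, 0)   [1·50 + 0·47 = 50]
  row B: (47, 0, 1)   [0·50 + 1·47 = 47]
  50 = 1·47 + 3   → row C = row A − 1·row B = (3, 1, −1)   [check: 1·50 − 1·47 = 3]
  47 = 15·3 + 2   → row D = row B − 15·row C = (2, −15, 16)   [check: −15·50 + 16·47 = 2]
  3 = 1·2 + 1   → row E = row C − 1·row D = (1, 16, −17)   [check: 16·50 − 17·47 = 1]
  2 = 2·1 + 0   → remainder 0, stop. gcd = 1 (last nonzero row E).
The gcd is 1, so 47 is invertible mod 50. The last nonzero row gives 16·50 − 17·47 = 1, so t = −17. So 47^(−1) ≡ −17 ≡ 33 (mod 50). Verify: 47 · 33 = 1551 ≡ 1 (mod 50). ✓

Final answer: 47^(−1) ≡ 33 (mod 50)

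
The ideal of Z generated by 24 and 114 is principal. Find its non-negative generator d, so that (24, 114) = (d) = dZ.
(24, 114) = (6); d = 6

In the PID Z, (a, b) is generated by gcd(a, b). Compute gcd(114, 24) with the extended Euclidean algorithm, tracking rows (r, s, t) with s·114 + t·24 = r:
  row A: (114, 1, 0)   [1·114 + 0·24 = 114]
  row B: (24, 0, 1)   [0·114 + 1·24 = 24]
  114 = 4·24 + 18   → row C = row A − 4·row B = (18, 1, −4)   [check: 1·114 − 4·24 = 18]
  24 = 1·18 + 6   → row D = row B − 1·row C = (6, −1, 5)   [check: −1·114 + 5·24 = 6]
  18 = 3·6 + 0   → remainder 0, stop. gcd = 6 (last nonzero row D).
So gcd(24, 114) = 6, with Bézout identity −1·114 + 5·24 = 6. Containment (⊇): the Bézout identity exhibits 6 as an element of (24, 114), giving (6) ⊆ (24, 114). Containment (⊆): since 6 | 24 and 6 | 114 (24 = 6·4, 114 = 6·19), every Z-linear combination of 24 and 114 is divisible by 6, so (24, 114) ⊆ (6). Therefore (24, 114) = (6), d = 6.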